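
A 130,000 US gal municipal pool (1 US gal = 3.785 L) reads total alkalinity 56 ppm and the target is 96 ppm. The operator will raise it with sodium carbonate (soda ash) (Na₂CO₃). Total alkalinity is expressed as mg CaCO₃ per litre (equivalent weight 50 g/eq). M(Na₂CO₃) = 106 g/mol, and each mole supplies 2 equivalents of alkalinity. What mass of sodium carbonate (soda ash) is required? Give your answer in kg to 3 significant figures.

Volume: 130,000 US gal × 3.785 L/gal = 492,050 L.
Alkalinity to add: (96 − 56) = 40 mg/L as CaCO₃ × 492,050 L = 19,680 g as CaCO₃.
Equivalents: 19,680 g ÷ 50 g/eq = 393.6 eq.
Each mole of Na₂CO₃ supplies 2 eq, so 393.6 / 2 = 196.8 mol.
Mass: 196.8 mol × 106 g/mol = 20,860 g.

20.9 kg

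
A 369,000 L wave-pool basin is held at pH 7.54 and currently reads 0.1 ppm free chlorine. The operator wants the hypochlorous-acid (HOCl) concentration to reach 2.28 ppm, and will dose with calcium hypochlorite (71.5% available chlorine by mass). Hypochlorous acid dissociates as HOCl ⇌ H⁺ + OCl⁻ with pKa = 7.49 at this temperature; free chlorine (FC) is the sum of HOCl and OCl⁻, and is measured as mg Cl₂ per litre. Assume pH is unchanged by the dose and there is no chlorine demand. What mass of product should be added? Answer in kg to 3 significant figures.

2.45 kg

[OCl⁻]/[HOCl] = 10^(pH − pKa) = 10^(7.54 − 7.49) = 1.122; fraction as HOCl = 1/(1 + 1.122) = 0.4712.
Free chlorine required for 2.28 ppm HOCl: 2.28 / 0.4712 = 4.838 ppm.
FC to add: 4.838 − 0.1 = 4.738 mg/L as Cl₂.
Cl₂ equivalent: 4.738 mg/L × 369,000 L = 1748 g.
Product at 71.5% available Cl: 1748 / 0.715 = 2445 g.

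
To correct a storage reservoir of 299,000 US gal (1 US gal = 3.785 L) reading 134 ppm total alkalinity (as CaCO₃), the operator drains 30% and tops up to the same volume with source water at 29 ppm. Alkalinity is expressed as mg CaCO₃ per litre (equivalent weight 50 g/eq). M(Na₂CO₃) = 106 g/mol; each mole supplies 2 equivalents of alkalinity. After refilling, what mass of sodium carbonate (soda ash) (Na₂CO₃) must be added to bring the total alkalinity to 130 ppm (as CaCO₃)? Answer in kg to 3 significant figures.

33.0 kg

Volume: 299,000 US gal × 3.785 L/gal = 1,131,715 L.
After draining 30% and refilling: 134 × 0.70 + 29 × 0.30 = 102.5 ppm.
Deficit to target: 130 − 102.5 = 27.5 mg/L.
As CaCO₃: 27.5 mg/L × 1,131,715 L = 31,120 g; ÷ 50 g/eq ÷ 2 = 311.2 mol Na₂CO₃.
Mass: 311.2 × 106 = 32,990 g.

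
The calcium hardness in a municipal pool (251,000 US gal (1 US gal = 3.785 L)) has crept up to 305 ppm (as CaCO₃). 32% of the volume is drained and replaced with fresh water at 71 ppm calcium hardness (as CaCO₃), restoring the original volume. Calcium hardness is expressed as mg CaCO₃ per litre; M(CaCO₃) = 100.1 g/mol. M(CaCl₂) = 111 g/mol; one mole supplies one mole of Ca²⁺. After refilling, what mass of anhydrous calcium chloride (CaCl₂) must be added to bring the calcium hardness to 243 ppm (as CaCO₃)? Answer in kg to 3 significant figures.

13.6 kg

Volume: 251,000 US gal × 3.785 L/gal = 950,035 L.
After draining 32% and refilling: 305 × 0.68 + 71 × 0.32 = 230.12 ppm.
Deficit to target: 243 − 230.12 = 12.88 mg/L.
As CaCO₃: 12.88 mg/L × 950,035 L = 12,240 g; ÷ 100.1 = 122.2 mol Ca²⁺.
Mass: 122.2 × 111 = 13,570 g.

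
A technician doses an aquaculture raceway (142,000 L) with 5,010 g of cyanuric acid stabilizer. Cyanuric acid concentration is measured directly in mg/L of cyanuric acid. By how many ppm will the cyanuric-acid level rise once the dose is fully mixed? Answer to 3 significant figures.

Rise: 5,010 g / 142,000 L × 1000 = 35.28 mg/L.

35.3 ppm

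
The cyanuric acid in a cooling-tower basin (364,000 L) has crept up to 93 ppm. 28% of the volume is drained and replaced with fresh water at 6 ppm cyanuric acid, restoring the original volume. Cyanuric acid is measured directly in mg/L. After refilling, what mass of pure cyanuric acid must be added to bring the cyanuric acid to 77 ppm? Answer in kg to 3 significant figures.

3.04 kg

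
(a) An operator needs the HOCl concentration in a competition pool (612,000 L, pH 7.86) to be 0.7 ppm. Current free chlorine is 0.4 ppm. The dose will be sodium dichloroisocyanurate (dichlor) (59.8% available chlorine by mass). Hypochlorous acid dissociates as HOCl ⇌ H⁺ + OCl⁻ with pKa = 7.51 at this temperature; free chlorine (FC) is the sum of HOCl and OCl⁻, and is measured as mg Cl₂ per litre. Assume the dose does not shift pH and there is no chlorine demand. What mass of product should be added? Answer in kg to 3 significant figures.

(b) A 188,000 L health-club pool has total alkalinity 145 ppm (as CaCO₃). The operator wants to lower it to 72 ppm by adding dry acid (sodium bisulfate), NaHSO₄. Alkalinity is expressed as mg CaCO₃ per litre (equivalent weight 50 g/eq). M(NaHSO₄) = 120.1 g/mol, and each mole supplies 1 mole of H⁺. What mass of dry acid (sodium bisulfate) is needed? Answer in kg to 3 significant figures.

(a) 1.91 kg; (b) 33.0 kg

(a) [OCl⁻]/[HOCl] = 10^(pH − pKa) = 10^(7.86 − 7.51) = 2.239; fraction as HOCl = 1/(1 + 2.239) = 0.3088.
(a) Free chlorine required for 0.7 ppm HOCl: 0.7 / 0.3088 = 2.267 ppm.
(a) FC to add: 2.267 − 0.4 = 1.867 mg/L as Cl₂.
(a) Cl₂ equivalent: 1.867 mg/L × 612,000 L = 1143 g.
(a) Product at 59.8% available Cl: 1143 / 0.598 = 1911 g.

(b) Alkalinity to neutralize: (145 − 72) = 73 mg/L as CaCO₃ × 188,000 L = 13,720 g as CaCO₃.
(b) Equivalents of H⁺ required: 13,720 ÷ 50 g/eq = 274.5 eq = 274.5 mol NaHSO₄.
(b) Mass of NaHSO₄: 274.5 × 120.1 = 32,970 g.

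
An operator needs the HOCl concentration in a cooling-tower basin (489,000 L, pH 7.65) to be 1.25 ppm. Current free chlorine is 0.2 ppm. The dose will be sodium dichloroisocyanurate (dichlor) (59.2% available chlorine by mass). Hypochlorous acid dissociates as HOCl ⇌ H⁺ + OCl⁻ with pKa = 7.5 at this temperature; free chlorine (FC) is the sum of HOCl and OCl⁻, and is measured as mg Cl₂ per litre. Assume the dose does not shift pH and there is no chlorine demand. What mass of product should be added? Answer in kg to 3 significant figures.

2.33 kg

[OCl⁻]/[HOCl] = 10^(pH − pKa) = 10^(7.65 − 7.5) = 1.413; fraction as HOCl = 1/(1 + 1.413) = 0.4145.
Free chlorine required for 1.25 ppm HOCl: 1.25 / 0.4145 = 3.016 ppm.
FC to add: 3.016 − 0.2 = 2.816 mg/L as Cl₂.
Cl₂ equivalent: 2.816 mg/L × 489,000 L = 1377 g.
Product at 59.2% available Cl: 1377 / 0.592 = 2326 g.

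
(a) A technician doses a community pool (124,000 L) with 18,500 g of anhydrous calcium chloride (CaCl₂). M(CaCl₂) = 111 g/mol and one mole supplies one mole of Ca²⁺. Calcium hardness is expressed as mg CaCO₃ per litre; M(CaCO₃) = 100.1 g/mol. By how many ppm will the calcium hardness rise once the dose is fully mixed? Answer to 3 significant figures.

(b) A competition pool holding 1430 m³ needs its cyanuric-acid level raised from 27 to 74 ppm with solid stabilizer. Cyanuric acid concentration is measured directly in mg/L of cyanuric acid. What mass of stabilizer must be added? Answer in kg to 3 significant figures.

(a) Moles of Ca²⁺: 18,500 g ÷ 111 g/mol = 166.7 mol.
(a) As CaCO₃: 166.7 mol × 100.1 g/mol = 16,680 g.
(a) Rise: 16,680 g / 124,000 L × 1000 = 134.5 mg/L.

(b) Volume: 1430 m³ = 1,430,000 L.
(b) CYA to add: (74 − 27) = 47 mg/L × 1,430,000 L = 67,210 g cyanuric acid.

(a) 135 ppm; (b) 67.2 kg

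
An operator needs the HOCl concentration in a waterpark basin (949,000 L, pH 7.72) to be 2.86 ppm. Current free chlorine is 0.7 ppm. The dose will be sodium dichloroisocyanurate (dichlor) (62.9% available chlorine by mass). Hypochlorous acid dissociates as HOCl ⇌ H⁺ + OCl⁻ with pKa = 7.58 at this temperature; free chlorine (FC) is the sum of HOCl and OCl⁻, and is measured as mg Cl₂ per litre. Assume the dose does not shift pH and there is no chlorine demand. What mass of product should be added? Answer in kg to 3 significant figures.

9.22 kg

[OCl⁻]/[HOCl] = 10^(pH − pKa) = 10^(7.72 − 7.58) = 1.38; fraction as HOCl = 1/(1 + 1.38) = 0.4201.
Free chlorine required for 2.86 ppm HOCl: 2.86 / 0.4201 = 6.808 ppm.
FC to add: 6.808 − 0.7 = 6.108 mg/L as Cl₂.
Cl₂ equivalent: 6.108 mg/L × 949,000 L = 5796 g.
Product at 62.9% available Cl: 5796 / 0.629 = 9215 g.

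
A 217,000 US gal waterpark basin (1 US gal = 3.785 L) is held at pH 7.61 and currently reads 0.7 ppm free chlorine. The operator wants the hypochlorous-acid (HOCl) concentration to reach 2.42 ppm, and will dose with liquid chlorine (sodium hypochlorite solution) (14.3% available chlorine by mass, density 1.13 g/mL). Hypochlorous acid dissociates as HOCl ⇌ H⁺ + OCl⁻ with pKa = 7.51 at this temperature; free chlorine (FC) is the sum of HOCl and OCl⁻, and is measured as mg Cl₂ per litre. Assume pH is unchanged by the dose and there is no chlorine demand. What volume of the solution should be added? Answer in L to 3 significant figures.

24.2 L

Volume: 217,000 US gal × 3.785 L/gal = 821,345 L.
[OCl⁻]/[HOCl] = 10^(pH − pKa) = 10^(7.61 − 7.51) = 1.259; fraction as HOCl = 1/(1 + 1.259) = 0.4427.
Free chlorine required for 2.42 ppm HOCl: 2.42 / 0.4427 = 5.467 ppm.
FC to add: 5.467 − 0.7 = 4.767 mg/L as Cl₂.
Cl₂ equivalent: 4.767 mg/L × 821,345 L = 3915 g.
Product at 14.3% available Cl: 3915 / 0.143 = 27,380 g.
Volume: 27,380 g ÷ 1.13 g/mL = 24,230 mL.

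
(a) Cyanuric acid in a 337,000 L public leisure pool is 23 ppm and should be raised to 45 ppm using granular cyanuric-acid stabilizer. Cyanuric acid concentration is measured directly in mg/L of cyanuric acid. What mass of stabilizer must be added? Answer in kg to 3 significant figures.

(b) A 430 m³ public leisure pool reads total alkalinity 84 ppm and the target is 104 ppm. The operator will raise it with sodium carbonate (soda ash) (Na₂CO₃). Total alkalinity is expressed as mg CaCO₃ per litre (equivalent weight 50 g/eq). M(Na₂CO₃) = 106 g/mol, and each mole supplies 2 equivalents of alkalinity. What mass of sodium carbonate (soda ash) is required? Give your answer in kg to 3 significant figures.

(a) 7.41 kg; (b) 9.12 kg

(a) CYA to add: (45 − 23) = 22 mg/L × 337,000 L = 7414 g cyanuric acid.

(b) Volume: 430 m³ = 430,000 L.
(b) Alkalinity to add: (104 − 84) = 20 mg/L as CaCO₃ × 430,000 L = 8600 g as CaCO₃.
(b) Equivalents: 8600 g ÷ 50 g/eq = 172 eq.
(b) Each mole of Na₂CO₃ supplies 2 eq, so 172 / 2 = 86 mol.
(b) Mass: 86 mol × 106 g/mol = 9116 g.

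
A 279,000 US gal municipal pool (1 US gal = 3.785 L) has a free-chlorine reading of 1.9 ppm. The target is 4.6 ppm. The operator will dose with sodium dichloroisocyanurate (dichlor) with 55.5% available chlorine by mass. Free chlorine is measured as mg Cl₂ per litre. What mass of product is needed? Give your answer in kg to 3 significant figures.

Volume: 279,000 US gal × 3.785 L/gal = 1,056,015 L.
Chlorine deficit: 4.6 − 1.9 = 2.7 ppm = 2.7 mg/L as Cl₂.
Cl₂ equivalent needed: 2.7 mg/L × 1,056,015 L = 2,851,000 mg = 2851 g.
Product at 55.5% available chlorine: 2851 / 0.555 = 5137 g.

5.14 kg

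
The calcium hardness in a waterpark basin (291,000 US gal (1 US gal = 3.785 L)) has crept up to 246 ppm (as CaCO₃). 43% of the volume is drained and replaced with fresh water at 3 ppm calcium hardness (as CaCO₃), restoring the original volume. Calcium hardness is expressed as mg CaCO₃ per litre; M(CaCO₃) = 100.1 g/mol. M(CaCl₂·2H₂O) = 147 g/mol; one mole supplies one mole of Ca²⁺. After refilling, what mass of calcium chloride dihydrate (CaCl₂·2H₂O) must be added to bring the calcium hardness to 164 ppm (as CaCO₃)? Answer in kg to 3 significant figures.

36.4 kg

Volume: 291,000 US gal × 3.785 L/gal = 1,101,435 L.
After draining 43% and refilling: 246 × 0.57 + 3 × 0.43 = 141.51 ppm.
Deficit to target: 164 − 141.51 = 22.49 mg/L.
As CaCO₃: 22.49 mg/L × 1,101,435 L = 24,770 g; ÷ 100.1 = 247.5 mol Ca²⁺.
Mass: 247.5 × 147 = 36,380 g.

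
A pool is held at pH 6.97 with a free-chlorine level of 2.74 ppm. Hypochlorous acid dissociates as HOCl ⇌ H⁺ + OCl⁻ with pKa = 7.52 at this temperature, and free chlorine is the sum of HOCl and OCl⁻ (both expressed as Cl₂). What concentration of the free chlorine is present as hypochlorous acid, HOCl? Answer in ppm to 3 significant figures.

2.14 ppm

[OCl⁻]/[HOCl] = 10^(pH − pKa) = 10^(6.97 − 7.52) = 10^-0.55 = 0.2818.
Fraction as HOCl = 1 / (1 + 0.2818) = 0.7801.
HOCl = 0.7801 × 2.74 ppm = 2.138 ppm.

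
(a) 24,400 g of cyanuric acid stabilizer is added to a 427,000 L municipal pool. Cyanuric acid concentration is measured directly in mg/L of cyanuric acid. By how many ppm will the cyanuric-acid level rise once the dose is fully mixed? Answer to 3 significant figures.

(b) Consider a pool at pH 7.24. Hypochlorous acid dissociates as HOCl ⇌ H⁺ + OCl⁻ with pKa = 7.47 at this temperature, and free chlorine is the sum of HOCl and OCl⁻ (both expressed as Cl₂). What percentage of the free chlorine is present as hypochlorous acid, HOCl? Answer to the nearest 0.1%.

(a) Rise: 24,400 g / 427,000 L × 1000 = 57.14 mg/L.

(b) [OCl⁻]/[HOCl] = 10^(pH − pKa) = 10^(7.24 − 7.47) = 10^-0.23 = 0.5888.
(b) Fraction as HOCl = 1 / (1 + 0.5888) = 0.6294.

(a) 57.1 ppm; (b) 62.9%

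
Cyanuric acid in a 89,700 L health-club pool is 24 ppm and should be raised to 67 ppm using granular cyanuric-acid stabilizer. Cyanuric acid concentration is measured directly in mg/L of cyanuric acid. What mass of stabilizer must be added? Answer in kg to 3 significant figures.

CYA to add: (67 − 24) = 43 mg/L × 89,700 L = 3857 g cyanuric acid.

3.86 kg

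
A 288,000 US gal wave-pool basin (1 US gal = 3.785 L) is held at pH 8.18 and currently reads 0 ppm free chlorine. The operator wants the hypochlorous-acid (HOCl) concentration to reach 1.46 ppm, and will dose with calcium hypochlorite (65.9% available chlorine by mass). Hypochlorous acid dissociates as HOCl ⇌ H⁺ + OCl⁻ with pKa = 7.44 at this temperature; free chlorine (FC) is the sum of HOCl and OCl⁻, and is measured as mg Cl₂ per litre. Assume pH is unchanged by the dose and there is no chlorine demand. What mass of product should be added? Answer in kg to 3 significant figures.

Volume: 288,000 US gal × 3.785 L/gal = 1,090,080 L.
[OCl⁻]/[HOCl] = 10^(pH − pKa) = 10^(8.18 − 7.44) = 5.495; fraction as HOCl = 1/(1 + 5.495) = 0.154.
Free chlorine required for 1.46 ppm HOCl: 1.46 / 0.154 = 9.483 ppm.
FC to add: 9.483 − 0 = 9.483 mg/L as Cl₂.
Cl₂ equivalent: 9.483 mg/L × 1,090,080 L = 10,340 g.
Product at 65.9% available Cl: 10,340 / 0.659 = 15,690 g.

15.7 kg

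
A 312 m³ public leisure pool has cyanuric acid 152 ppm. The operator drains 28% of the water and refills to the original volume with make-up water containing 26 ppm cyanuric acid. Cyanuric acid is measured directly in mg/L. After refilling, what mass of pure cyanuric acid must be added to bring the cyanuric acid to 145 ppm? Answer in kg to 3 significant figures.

8.82 kg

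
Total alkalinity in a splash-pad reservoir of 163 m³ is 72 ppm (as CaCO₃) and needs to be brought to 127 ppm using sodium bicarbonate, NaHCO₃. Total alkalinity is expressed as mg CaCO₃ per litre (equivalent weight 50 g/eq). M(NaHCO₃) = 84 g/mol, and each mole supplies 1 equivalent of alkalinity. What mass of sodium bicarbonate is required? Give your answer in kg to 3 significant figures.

Volume: 163 m³ = 163,000 L.
Alkalinity to add: (127 − 72) = 55 mg/L as CaCO₃ × 163,000 L = 8965 g as CaCO₃.
Equivalents: 8965 g ÷ 50 g/eq = 179.3 eq.
NaHCO₃ supplies 1 eq per mole → 179.3 mol.
Mass: 179.3 mol × 84 g/mol = 15,060 g.

15.1 kg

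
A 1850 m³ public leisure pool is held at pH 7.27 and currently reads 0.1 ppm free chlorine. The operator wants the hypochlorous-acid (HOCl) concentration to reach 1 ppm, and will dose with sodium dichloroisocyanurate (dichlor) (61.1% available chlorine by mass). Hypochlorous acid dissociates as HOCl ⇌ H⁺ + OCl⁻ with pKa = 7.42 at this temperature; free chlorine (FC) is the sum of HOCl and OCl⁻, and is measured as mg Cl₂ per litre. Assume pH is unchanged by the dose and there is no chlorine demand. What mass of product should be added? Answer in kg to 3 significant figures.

Volume: 1850 m³ = 1,850,000 L.
[OCl⁻]/[HOCl] = 10^(pH − pKa) = 10^(7.27 − 7.42) = 0.7079; fraction as HOCl = 1/(1 + 0.7079) = 0.5855.
Free chlorine required for 1 ppm HOCl: 1 / 0.5855 = 1.708 ppm.
FC to add: 1.708 − 0.1 = 1.608 mg/L as Cl₂.
Cl₂ equivalent: 1.608 mg/L × 1,850,000 L = 2975 g.
Product at 61.1% available Cl: 2975 / 0.611 = 4869 g.

4.87 kg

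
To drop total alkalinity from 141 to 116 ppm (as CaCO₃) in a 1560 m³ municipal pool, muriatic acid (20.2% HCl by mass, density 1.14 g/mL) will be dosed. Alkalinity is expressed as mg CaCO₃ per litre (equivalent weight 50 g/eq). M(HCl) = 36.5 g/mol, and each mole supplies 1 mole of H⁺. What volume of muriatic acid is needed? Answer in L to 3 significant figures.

Volume: 1560 m³ = 1,560,000 L.
Alkalinity to neutralize: (141 − 116) = 25 mg/L as CaCO₃ × 1,560,000 L = 39,000 g as CaCO₃.
Equivalents of H⁺ required: 39,000 ÷ 50 g/eq = 780 eq = 780 mol HCl.
Mass of HCl: 780 × 36.5 = 28,470 g.
Mass of 20.2% solution: 28,470 / 0.202 = 140,900 g.
Volume: 140,900 g ÷ 1.14 g/mL = 123,600 mL.

124 L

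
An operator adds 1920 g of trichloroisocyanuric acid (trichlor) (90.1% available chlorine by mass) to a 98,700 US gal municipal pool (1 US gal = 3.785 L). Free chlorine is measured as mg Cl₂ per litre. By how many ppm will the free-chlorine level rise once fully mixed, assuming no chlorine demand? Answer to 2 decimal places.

4.63 ppm

Volume: 98,700 US gal × 3.785 L/gal = 373,580 L.
Available chlorine delivered: 1920 g × 0.901 = 1730 g as Cl₂.
Concentration rise: 1730 g / 373,580 L = 4.631 mg/L = 4.63 ppm.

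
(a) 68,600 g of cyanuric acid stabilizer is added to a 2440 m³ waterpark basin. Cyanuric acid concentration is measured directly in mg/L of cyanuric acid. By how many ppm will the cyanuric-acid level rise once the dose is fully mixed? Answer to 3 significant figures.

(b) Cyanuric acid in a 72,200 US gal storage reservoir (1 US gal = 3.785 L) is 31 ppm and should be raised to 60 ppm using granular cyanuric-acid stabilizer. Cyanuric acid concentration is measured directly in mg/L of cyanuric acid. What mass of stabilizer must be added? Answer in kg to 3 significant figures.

(a) Volume: 2440 m³ = 2,440,000 L.
(a) Rise: 68,600 g / 2,440,000 L × 1000 = 28.11 mg/L.

(b) Volume: 72,200 US gal × 3.785 L/gal = 273,277 L.
(b) CYA to add: (60 − 31) = 29 mg/L × 273,277 L = 7925 g cyanuric acid.

(a) 28.1 ppm; (b) 7.93 kg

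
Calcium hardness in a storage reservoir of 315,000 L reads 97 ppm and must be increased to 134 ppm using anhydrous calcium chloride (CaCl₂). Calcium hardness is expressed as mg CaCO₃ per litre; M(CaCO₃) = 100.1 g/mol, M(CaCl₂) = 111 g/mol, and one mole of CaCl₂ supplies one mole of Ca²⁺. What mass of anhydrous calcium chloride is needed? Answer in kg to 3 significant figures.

Hardness to add: (134 − 97) = 37 mg/L as CaCO₃ × 315,000 L = 11,660 g as CaCO₃.
Moles of Ca²⁺ (1 mol Ca²⁺ ≡ 1 mol CaCO₃): 11,660 / 100.1 g/mol = 116.4 mol.
Mass of CaCl₂: 116.4 × 111 = 12,920 g.

12.9 kg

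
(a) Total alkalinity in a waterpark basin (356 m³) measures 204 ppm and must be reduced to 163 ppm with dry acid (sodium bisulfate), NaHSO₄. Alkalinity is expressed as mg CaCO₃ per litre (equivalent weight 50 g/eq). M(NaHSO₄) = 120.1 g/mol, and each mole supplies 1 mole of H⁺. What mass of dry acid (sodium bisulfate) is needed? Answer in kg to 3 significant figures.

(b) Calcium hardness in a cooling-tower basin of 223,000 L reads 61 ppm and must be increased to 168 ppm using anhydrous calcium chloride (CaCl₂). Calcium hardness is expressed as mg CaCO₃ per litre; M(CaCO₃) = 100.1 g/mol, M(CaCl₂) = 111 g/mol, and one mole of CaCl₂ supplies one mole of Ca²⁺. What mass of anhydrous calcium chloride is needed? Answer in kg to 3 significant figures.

(a) Volume: 356 m³ = 356,000 L.
(a) Alkalinity to neutralize: (204 − 163) = 41 mg/L as CaCO₃ × 356,000 L = 14,600 g as CaCO₃.
(a) Equivalents of H⁺ required: 14,600 ÷ 50 g/eq = 291.9 eq = 291.9 mol NaHSO₄.
(a) Mass of NaHSO₄: 291.9 × 120.1 = 35,060 g.

(b) Hardness to add: (168 − 61) = 107 mg/L as CaCO₃ × 223,000 L = 23,860 g as CaCO₃.
(b) Moles of Ca²⁺ (1 mol Ca²⁺ ≡ 1 mol CaCO₃): 23,860 / 100.1 g/mol = 238.4 mol.
(b) Mass of CaCl₂: 238.4 × 111 = 26,460 g.

(a) 35.1 kg; (b) 26.5 kg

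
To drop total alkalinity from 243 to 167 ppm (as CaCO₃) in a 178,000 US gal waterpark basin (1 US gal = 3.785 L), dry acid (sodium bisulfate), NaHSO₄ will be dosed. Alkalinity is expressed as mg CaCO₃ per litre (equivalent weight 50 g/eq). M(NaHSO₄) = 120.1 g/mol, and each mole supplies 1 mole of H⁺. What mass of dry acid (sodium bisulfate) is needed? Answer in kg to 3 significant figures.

Volume: 178,000 US gal × 3.785 L/gal = 673,730 L.
Alkalinity to neutralize: (243 − 167) = 76 mg/L as CaCO₃ × 673,730 L = 51,200 g as CaCO₃.
Equivalents of H⁺ required: 51,200 ÷ 50 g/eq = 1024 eq = 1024 mol NaHSO₄.
Mass of NaHSO₄: 1024 × 120.1 = 123,000 g.

123 kg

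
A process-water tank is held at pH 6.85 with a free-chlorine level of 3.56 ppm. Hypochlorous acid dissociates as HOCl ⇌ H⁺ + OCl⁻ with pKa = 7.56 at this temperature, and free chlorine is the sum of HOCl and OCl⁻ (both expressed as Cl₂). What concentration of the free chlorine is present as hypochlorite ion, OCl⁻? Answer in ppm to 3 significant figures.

0.581 ppm

[OCl⁻]/[HOCl] = 10^(pH − pKa) = 10^(6.85 − 7.56) = 10^-0.71 = 0.195.
Fraction as HOCl = 1 / (1 + 0.195) = 0.8368.
OCl⁻ = (1 − 0.8368) × 3.56 ppm = 0.5809 ppm.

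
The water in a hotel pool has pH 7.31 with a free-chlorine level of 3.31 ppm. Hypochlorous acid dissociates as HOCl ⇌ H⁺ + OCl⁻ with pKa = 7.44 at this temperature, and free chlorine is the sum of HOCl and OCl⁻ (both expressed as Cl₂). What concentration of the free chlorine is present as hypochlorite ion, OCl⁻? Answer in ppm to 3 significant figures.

1.41 ppm

[OCl⁻]/[HOCl] = 10^(pH − pKa) = 10^(7.31 − 7.44) = 10^-0.13 = 0.7413.
Fraction as HOCl = 1 / (1 + 0.7413) = 0.5743.
OCl⁻ = (1 − 0.5743) × 3.31 ppm = 1.409 ppm.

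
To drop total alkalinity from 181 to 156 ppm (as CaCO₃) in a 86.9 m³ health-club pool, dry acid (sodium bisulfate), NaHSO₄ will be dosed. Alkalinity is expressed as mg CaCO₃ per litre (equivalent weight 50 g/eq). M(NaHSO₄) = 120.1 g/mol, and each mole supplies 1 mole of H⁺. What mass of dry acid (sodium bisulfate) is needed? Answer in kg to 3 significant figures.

Volume: 86.9 m³ = 86,900 L.
Alkalinity to neutralize: (181 − 156) = 25 mg/L as CaCO₃ × 86,900 L = 2172 g as CaCO₃.
Equivalents of H⁺ required: 2172 ÷ 50 g/eq = 43.45 eq = 43.45 mol NaHSO₄.
Mass of NaHSO₄: 43.45 × 120.1 = 5218 g.

5.22 kg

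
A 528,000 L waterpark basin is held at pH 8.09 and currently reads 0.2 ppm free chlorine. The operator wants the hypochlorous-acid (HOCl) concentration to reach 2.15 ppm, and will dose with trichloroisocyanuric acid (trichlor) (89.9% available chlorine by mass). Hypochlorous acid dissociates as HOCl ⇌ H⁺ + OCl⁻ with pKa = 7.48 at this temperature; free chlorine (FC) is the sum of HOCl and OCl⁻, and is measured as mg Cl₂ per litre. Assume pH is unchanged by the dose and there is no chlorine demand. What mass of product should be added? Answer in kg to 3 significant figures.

6.29 kg

[OCl⁻]/[HOCl] = 10^(pH − pKa) = 10^(8.09 − 7.48) = 4.074; fraction as HOCl = 1/(1 + 4.074) = 0.1971.
Free chlorine required for 2.15 ppm HOCl: 2.15 / 0.1971 = 10.91 ppm.
FC to add: 10.91 − 0.2 = 10.71 mg/L as Cl₂.
Cl₂ equivalent: 10.71 mg/L × 528,000 L = 5654 g.
Product at 89.9% available Cl: 5654 / 0.899 = 6289 g.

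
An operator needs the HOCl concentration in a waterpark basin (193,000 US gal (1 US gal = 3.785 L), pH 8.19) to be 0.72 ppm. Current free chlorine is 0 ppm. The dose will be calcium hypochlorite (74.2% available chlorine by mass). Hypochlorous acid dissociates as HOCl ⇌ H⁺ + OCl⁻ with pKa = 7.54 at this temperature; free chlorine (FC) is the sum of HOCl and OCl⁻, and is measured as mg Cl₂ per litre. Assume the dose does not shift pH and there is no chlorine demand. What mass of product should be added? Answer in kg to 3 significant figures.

Volume: 193,000 US gal × 3.785 L/gal = 730,505 L.
[OCl⁻]/[HOCl] = 10^(pH − pKa) = 10^(8.19 − 7.54) = 4.467; fraction as HOCl = 1/(1 + 4.467) = 0.1829.
Free chlorine required for 0.72 ppm HOCl: 0.72 / 0.1829 = 3.936 ppm.
FC to add: 3.936 − 0 = 3.936 mg/L as Cl₂.
Cl₂ equivalent: 3.936 mg/L × 730,505 L = 2875 g.
Product at 74.2% available Cl: 2875 / 0.742 = 3875 g.

3.88 kg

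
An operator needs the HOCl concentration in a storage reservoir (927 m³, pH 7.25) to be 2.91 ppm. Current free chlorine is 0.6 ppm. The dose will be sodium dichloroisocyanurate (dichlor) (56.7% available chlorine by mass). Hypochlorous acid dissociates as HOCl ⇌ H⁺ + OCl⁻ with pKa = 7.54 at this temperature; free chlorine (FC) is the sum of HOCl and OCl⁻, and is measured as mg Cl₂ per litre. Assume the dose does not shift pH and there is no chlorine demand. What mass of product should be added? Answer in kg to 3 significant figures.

6.22 kg

Volume: 927 m³ = 927,000 L.
[OCl⁻]/[HOCl] = 10^(pH − pKa) = 10^(7.25 − 7.54) = 0.5129; fraction as HOCl = 1/(1 + 0.5129) = 0.661.
Free chlorine required for 2.91 ppm HOCl: 2.91 / 0.661 = 4.402 ppm.
FC to add: 4.402 − 0.6 = 3.802 mg/L as Cl₂.
Cl₂ equivalent: 3.802 mg/L × 927,000 L = 3525 g.
Product at 56.7% available Cl: 3525 / 0.567 = 6217 g.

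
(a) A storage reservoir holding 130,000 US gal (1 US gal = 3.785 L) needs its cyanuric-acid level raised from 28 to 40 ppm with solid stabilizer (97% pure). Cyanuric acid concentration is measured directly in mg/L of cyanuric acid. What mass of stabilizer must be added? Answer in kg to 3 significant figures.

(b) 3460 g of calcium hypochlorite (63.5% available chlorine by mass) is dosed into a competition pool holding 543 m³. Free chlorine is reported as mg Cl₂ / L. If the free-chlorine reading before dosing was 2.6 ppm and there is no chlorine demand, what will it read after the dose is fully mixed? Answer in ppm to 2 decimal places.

(a) 6.09 kg; (b) 6.65 ppm

(a) Volume: 130,000 US gal × 3.785 L/gal = 492,050 L.
(a) CYA to add: (40 − 28) = 12 mg/L × 492,050 L = 5905 g cyanuric acid.
(a) At 97% purity: 5905 / 0.97 = 6087 g product.

(b) Volume: 543 m³ = 543,000 L.
(b) Available chlorine delivered: 3460 g × 0.635 = 2197 g as Cl₂.
(b) Concentration rise: 2197 g / 543,000 L = 4.046 mg/L = 4.05 ppm.
(b) Final FC: 2.6 + 4.05 = 6.65 ppm.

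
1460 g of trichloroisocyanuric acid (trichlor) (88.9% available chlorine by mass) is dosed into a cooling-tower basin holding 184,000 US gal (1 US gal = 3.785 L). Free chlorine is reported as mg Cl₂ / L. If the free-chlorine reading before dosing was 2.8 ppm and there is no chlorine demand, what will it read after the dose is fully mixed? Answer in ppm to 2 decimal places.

4.66 ppm

Volume: 184,000 US gal × 3.785 L/gal = 696,440 L.
Available chlorine delivered: 1460 g × 0.889 = 1298 g as Cl₂.
Concentration rise: 1298 g / 696,440 L = 1.864 mg/L = 1.86 ppm.
Final FC: 2.8 + 1.86 = 4.66 ppm.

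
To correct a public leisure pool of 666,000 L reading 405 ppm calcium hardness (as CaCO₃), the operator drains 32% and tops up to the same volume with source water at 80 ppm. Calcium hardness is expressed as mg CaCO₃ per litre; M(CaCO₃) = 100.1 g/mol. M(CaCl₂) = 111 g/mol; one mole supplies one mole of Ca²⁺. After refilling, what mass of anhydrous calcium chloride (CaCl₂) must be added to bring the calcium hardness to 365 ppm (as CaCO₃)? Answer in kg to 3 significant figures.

After draining 32% and refilling: 405 × 0.68 + 80 × 0.32 = 301 ppm.
Deficit to target: 365 − 301 = 64 mg/L.
As CaCO₃: 64 mg/L × 666,000 L = 42,620 g; ÷ 100.1 = 425.8 mol Ca²⁺.
Mass: 425.8 × 111 = 47,270 g.

47.3 kg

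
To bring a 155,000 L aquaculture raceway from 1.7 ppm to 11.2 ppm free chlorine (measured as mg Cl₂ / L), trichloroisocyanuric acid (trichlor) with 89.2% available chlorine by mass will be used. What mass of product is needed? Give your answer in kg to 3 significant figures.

1.65 kg

Chlorine deficit: 11.2 − 1.7 = 9.5 ppm = 9.5 mg/L as Cl₂.
Cl₂ equivalent needed: 9.5 mg/L × 155,000 L = 1,472,000 mg = 1472 g.
Product at 89.2% available chlorine: 1472 / 0.892 = 1651 g.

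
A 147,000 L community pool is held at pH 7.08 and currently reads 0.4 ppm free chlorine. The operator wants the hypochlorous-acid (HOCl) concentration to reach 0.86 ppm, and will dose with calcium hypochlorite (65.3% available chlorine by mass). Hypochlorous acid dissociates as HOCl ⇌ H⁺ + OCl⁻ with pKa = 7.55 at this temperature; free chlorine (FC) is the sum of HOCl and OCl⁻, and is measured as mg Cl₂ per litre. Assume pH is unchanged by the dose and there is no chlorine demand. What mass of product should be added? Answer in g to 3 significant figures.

169 g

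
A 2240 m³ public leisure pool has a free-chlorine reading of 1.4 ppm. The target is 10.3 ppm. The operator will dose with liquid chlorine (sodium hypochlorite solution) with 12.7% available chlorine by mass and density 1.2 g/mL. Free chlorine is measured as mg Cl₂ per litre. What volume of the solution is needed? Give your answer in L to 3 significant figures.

131 L

Volume: 2240 m³ = 2,240,000 L.
Chlorine deficit: 10.3 − 1.4 = 8.9 ppm = 8.9 mg/L as Cl₂.
Cl₂ equivalent needed: 8.9 mg/L × 2,240,000 L = 19,940,000 mg = 19,940 g.
Product at 12.7% available chlorine: 19,940 / 0.127 = 157,000 g.
Volume at density 1.2 g/mL: 157,000 g ÷ 1.2 g/mL = 130,800 mL.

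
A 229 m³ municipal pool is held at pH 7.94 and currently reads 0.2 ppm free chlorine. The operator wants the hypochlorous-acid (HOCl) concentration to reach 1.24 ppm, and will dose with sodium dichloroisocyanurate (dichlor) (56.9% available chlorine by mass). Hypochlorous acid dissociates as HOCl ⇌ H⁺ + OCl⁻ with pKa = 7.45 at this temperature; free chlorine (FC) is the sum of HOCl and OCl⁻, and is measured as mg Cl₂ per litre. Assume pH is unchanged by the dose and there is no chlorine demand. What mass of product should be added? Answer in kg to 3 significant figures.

Volume: 229 m³ = 229,000 L.
[OCl⁻]/[HOCl] = 10^(pH − pKa) = 10^(7.94 − 7.45) = 3.09; fraction as HOCl = 1/(1 + 3.09) = 0.2445.
Free chlorine required for 1.24 ppm HOCl: 1.24 / 0.2445 = 5.072 ppm.
FC to add: 5.072 − 0.2 = 4.872 mg/L as Cl₂.
Cl₂ equivalent: 4.872 mg/L × 229,000 L = 1116 g.
Product at 56.9% available Cl: 1116 / 0.569 = 1961 g.

1.96 kg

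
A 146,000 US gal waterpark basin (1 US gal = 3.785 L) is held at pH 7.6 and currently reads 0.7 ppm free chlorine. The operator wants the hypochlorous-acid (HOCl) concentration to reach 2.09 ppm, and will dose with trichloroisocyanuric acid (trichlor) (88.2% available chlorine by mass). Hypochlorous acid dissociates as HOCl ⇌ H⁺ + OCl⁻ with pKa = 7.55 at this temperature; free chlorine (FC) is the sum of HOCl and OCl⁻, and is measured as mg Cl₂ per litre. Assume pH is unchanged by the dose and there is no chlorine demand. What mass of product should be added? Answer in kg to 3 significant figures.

2.34 kg

Volume: 146,000 US gal × 3.785 L/gal = 552,610 L.
[OCl⁻]/[HOCl] = 10^(pH − pKa) = 10^(7.6 − 7.55) = 1.122; fraction as HOCl = 1/(1 + 1.122) = 0.4712.
Free chlorine required for 2.09 ppm HOCl: 2.09 / 0.4712 = 4.435 ppm.
FC to add: 4.435 − 0.7 = 3.735 mg/L as Cl₂.
Cl₂ equivalent: 3.735 mg/L × 552,610 L = 2064 g.
Product at 88.2% available Cl: 2064 / 0.882 = 2340 g.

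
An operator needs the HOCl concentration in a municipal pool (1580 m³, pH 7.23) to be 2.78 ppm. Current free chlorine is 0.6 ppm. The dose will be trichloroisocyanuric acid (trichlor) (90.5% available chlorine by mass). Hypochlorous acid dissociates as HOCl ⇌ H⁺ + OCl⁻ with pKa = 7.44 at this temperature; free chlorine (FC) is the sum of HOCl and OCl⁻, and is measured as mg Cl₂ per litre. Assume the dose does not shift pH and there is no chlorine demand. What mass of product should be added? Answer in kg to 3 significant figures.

Volume: 1580 m³ = 1,580,000 L.
[OCl⁻]/[HOCl] = 10^(pH − pKa) = 10^(7.23 − 7.44) = 0.6166; fraction as HOCl = 1/(1 + 0.6166) = 0.6186.
Free chlorine required for 2.78 ppm HOCl: 2.78 / 0.6186 = 4.494 ppm.
FC to add: 4.494 − 0.6 = 3.894 mg/L as Cl₂.
Cl₂ equivalent: 3.894 mg/L × 1,580,000 L = 6153 g.
Product at 90.5% available Cl: 6153 / 0.905 = 6799 g.

6.80 kg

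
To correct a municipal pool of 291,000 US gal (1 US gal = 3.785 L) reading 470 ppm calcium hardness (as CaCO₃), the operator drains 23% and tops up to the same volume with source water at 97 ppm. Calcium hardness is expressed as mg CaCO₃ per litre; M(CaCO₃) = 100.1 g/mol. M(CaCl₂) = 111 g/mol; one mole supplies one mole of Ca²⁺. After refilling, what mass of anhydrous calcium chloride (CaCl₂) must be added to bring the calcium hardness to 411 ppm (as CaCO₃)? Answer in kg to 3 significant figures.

Volume: 291,000 US gal × 3.785 L/gal = 1,101,435 L.
After draining 23% and refilling: 470 × 0.77 + 97 × 0.23 = 384.21 ppm.
Deficit to target: 411 − 384.21 = 26.79 mg/L.
As CaCO₃: 26.79 mg/L × 1,101,435 L = 29,510 g; ÷ 100.1 = 294.8 mol Ca²⁺.
Mass: 294.8 × 111 = 32,720 g.

32.7 kg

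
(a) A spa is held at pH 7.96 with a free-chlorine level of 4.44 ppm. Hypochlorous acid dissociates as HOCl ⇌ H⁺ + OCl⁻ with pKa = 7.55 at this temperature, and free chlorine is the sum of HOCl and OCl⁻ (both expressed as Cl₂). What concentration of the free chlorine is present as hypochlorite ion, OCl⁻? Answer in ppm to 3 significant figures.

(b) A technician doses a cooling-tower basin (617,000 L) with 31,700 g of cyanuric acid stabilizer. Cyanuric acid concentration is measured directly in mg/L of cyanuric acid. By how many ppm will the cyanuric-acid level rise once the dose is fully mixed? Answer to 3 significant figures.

(a) 3.20 ppm; (b) 51.4 ppm

(a) [OCl⁻]/[HOCl] = 10^(pH − pKa) = 10^(7.96 − 7.55) = 10^0.41 = 2.57.
(a) Fraction as HOCl = 1 / (1 + 2.57) = 0.2801.
(a) OCl⁻ = (1 − 0.2801) × 4.44 ppm = 3.196 ppm.

(b) Rise: 31,700 g / 617,000 L × 1000 = 51.38 mg/L.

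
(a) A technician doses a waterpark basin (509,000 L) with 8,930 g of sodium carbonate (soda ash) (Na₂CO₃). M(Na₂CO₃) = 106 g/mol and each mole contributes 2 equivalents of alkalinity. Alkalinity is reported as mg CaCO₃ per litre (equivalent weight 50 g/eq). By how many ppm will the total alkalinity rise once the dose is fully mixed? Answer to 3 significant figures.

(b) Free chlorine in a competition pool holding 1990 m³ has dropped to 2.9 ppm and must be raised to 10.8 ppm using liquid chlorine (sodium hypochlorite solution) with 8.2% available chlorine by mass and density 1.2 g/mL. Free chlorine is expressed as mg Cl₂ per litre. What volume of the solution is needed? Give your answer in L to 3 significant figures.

(a) 16.6 ppm; (b) 160 L

(a) Moles of Na₂CO₃: 8,930 g ÷ 106 g/mol = 84.25 mol → 168.5 eq of alkalinity.
(a) As CaCO₃: 168.5 eq × 50 g/eq = 8425 g.
(a) Rise: 8425 g / 509,000 L × 1000 = 16.55 mg/L.

(b) Volume: 1990 m³ = 1,990,000 L.
(b) Chlorine deficit: 10.8 − 2.9 = 7.9 ppm = 7.9 mg/L as Cl₂.
(b) Cl₂ equivalent needed: 7.9 mg/L × 1,990,000 L = 15,720,000 mg = 15,720 g.
(b) Product at 8.2% available chlorine: 15,720 / 0.082 = 191,700 g.
(b) Volume at density 1.2 g/mL: 191,700 g ÷ 1.2 g/mL = 159,800 mL.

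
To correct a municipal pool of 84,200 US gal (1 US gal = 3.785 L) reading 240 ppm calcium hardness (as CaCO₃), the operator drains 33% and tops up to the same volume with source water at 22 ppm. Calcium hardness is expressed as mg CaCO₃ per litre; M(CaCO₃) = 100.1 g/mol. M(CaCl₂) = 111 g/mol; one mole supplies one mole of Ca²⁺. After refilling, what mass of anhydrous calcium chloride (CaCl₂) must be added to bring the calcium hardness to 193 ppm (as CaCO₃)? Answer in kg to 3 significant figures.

8.81 kg

Volume: 84,200 US gal × 3.785 L/gal = 318,697 L.
After draining 33% and refilling: 240 × 0.67 + 22 × 0.33 = 168.06 ppm.
Deficit to target: 193 − 168.06 = 24.94 mg/L.
As CaCO₃: 24.94 mg/L × 318,697 L = 7948 g; ÷ 100.1 = 79.4 mol Ca²⁺.
Mass: 79.4 × 111 = 8814 g.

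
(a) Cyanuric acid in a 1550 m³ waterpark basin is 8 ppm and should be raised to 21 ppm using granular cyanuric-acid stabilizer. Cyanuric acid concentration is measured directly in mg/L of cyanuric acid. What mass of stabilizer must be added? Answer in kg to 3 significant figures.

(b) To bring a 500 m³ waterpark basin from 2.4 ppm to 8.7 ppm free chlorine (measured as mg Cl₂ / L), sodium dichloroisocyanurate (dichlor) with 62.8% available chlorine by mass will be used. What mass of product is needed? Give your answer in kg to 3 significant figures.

(a) Volume: 1550 m³ = 1,550,000 L.
(a) CYA to add: (21 − 8) = 13 mg/L × 1,550,000 L = 20,150 g cyanuric acid.

(b) Volume: 500 m³ = 500,000 L.
(b) Chlorine deficit: 8.7 − 2.4 = 6.3 ppm = 6.3 mg/L as Cl₂.
(b) Cl₂ equivalent needed: 6.3 mg/L × 500,000 L = 3,150,000 mg = 3150 g.
(b) Product at 62.8% available chlorine: 3150 / 0.628 = 5016 g.

(a) 20.1 kg; (b) 5.02 kg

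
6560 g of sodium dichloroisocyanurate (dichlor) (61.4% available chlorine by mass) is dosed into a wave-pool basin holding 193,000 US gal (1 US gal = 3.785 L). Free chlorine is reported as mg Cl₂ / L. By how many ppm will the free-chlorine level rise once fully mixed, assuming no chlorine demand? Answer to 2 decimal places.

5.51 ppm

Volume: 193,000 US gal × 3.785 L/gal = 730,505 L.
Available chlorine delivered: 6560 g × 0.614 = 4028 g as Cl₂.
Concentration rise: 4028 g / 730,505 L = 5.514 mg/L = 5.51 ppm.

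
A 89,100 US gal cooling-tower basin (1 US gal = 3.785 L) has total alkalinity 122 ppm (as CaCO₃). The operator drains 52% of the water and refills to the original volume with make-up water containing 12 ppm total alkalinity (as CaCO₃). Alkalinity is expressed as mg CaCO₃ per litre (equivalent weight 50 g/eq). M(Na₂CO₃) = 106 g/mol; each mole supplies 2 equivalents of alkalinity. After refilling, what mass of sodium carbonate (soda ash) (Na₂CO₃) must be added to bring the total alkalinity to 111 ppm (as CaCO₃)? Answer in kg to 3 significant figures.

Volume: 89,100 US gal × 3.785 L/gal = 337,244 L.
After draining 52% and refilling: 122 × 0.48 + 12 × 0.52 = 64.8 ppm.
Deficit to target: 111 − 64.8 = 46.2 mg/L.
As CaCO₃: 46.2 mg/L × 337,244 L = 15,580 g; ÷ 50 g/eq ÷ 2 = 155.8 mol Na₂CO₃.
Mass: 155.8 × 106 = 16,520 g.

16.5 kg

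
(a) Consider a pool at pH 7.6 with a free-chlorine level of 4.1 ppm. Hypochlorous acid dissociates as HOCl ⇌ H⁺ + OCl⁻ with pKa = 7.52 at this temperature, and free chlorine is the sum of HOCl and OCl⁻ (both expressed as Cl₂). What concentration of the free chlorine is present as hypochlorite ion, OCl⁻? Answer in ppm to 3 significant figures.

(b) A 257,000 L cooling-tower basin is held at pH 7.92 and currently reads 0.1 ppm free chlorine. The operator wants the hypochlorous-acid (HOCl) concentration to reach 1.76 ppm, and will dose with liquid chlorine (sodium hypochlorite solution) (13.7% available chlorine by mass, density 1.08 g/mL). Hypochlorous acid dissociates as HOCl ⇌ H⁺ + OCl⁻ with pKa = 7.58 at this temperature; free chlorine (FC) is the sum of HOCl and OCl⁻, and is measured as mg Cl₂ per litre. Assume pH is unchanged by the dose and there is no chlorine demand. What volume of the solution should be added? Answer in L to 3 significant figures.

(a) 2.24 ppm; (b) 9.57 L

(a) [OCl⁻]/[HOCl] = 10^(pH − pKa) = 10^(7.6 − 7.52) = 10^0.08 = 1.202.
(a) Fraction as HOCl = 1 / (1 + 1.202) = 0.4541.
(a) OCl⁻ = (1 − 0.4541) × 4.1 ppm = 2.238 ppm.

(b) [OCl⁻]/[HOCl] = 10^(pH − pKa) = 10^(7.92 − 7.58) = 2.188; fraction as HOCl = 1/(1 + 2.188) = 0.3137.
(b) Free chlorine required for 1.76 ppm HOCl: 1.76 / 0.3137 = 5.61 ppm.
(b) FC to add: 5.61 − 0.1 = 5.51 mg/L as Cl₂.
(b) Cl₂ equivalent: 5.51 mg/L × 257,000 L = 1416 g.
(b) Product at 13.7% available Cl: 1416 / 0.137 = 10,340 g.
(b) Volume: 10,340 g ÷ 1.08 g/mL = 9571 mL.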